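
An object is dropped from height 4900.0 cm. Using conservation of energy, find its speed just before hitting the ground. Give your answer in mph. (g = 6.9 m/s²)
mgh = ½mv² → v = √(2gh) = √(2×6.9×49) = 26 m/s = 58.17 mph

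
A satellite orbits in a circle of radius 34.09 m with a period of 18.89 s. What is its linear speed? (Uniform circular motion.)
v = 2πr/T = 2π×34.09/18.89 = 11.34 m/s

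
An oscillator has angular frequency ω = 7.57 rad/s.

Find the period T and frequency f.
T = 2π/ω = 2π/7.57 = 0.83 s; f = ω/2π = 1.205 Hz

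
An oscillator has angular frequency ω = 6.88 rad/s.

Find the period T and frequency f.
T = 2π/ω = 2π/6.88 = 0.9133 s; f = ω/2π = 1.095 Hz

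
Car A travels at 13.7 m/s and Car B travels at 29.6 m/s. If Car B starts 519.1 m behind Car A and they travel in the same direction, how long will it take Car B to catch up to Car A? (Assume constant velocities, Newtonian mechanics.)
Relative speed: v_rel = 29.6 - 13.7 = 15.9 m/s
Time to catch: t = d₀/v_rel = 519.1/15.9 = 32.65 s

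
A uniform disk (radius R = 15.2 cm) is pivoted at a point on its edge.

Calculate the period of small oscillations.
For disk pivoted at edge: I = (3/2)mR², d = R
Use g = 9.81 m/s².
I/m = (3/2)R² = 0.03466 m²; d = R = 0.152 m
T = 2π√((3/2)R²/(gR)) = 2π√(3R/(2g)) = 0.9579 s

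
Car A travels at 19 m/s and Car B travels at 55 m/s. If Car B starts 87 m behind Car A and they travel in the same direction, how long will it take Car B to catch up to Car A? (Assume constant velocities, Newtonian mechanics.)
Relative speed: v_rel = 55 - 19 = 36 m/s
Time to catch: t = d₀/v_rel = 87/36 = 2.42 s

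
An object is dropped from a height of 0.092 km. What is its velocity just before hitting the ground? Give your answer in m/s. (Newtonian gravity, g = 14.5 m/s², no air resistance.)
v = √(2gh) (with unit conversion) = 51.65 m/s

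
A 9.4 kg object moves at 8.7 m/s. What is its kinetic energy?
KE = ½mv² = ½×9.4×8.7² = 355.743 J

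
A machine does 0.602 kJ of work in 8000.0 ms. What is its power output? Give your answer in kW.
P = W/t = 602 J / 8 s = 75.25 W = 0.07525 kW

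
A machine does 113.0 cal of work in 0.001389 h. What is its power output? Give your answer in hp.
P = W/t = 472.8 J / 5 s = 94.55 W = 0.1268 hp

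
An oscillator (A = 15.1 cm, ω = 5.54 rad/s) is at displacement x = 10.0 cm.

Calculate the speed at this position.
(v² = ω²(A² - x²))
v = ω√(A² − x²) = 5.54×√(0.151² − 0.1²) = 0.6268 m/s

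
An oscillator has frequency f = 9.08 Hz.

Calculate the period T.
T = 1/f = 1/9.08 = 0.1101 s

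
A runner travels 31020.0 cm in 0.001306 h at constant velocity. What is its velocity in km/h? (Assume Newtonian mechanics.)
v = d/t (with unit conversion) = 237.5 km/h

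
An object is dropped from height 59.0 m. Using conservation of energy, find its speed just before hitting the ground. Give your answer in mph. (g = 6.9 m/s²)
mgh = ½mv² → v = √(2gh) = √(2×6.9×59) = 28.53 m/s = 63.83 mph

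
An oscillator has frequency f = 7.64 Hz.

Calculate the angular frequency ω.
ω = 2πf = 2π×7.64 = 48 rad/s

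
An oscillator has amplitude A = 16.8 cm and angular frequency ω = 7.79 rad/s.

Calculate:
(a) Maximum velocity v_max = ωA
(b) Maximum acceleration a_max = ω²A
v_max = ωA = 7.79×0.168 = 1.309 m/s
a_max = ω²A = 7.79²×0.168 = 10.19 m/s²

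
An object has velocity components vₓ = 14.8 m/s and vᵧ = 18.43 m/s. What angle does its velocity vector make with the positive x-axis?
θ = arctan(vᵧ/vₓ) = arctan(18.43/14.8) = 51.23°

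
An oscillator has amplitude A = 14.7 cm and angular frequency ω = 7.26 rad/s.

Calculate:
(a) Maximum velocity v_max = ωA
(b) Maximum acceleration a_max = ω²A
v_max = ωA = 7.26×0.147 = 1.067 m/s
a_max = ω²A = 7.26²×0.147 = 7.748 m/s²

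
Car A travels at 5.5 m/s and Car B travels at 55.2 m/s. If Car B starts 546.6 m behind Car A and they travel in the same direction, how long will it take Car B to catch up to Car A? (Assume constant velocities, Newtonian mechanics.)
Relative speed: v_rel = 55.2 - 5.5 = 49.7 m/s
Time to catch: t = d₀/v_rel = 546.6/49.7 = 11.0 s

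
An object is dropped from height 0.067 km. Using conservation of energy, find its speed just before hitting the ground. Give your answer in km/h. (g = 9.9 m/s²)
mgh = ½mv² → v = √(2gh) = √(2×9.9×67) = 36.42 m/s = 131.1 km/h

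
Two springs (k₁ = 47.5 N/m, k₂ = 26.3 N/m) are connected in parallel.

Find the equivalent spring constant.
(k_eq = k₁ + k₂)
k_eq = k₁ + k₂ = 47.5 + 26.3 = 73.8 N/m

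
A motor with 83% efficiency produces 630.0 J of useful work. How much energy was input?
W_in = W_out/η = 630.0/0.83 = 759.04 J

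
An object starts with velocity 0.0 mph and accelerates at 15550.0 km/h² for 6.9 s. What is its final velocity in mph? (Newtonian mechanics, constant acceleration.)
v = v₀ + at (with unit conversion) = 18.52 mph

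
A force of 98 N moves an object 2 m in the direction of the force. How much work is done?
W = Fd = 98×2 = 196.0 J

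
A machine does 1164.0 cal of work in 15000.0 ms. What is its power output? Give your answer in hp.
P = W/t = 4870 J / 15 s = 324.7 W = 0.4354 hp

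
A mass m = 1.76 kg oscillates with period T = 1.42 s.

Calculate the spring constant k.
T = 2π√(m/k) → k = m(2π/T)² = 1.76×(2π/1.42)² = 34.46 N/m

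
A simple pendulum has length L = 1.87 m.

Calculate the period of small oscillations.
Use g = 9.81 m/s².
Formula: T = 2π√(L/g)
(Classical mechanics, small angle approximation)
T = 2π√(L/g) = 2π√(1.87/9.81) = 2.743 s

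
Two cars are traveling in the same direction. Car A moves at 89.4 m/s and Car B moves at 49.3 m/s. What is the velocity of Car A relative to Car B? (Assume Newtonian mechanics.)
v_rel = v_A - v_B = 89.4 - 49.3 = 40.1 m/s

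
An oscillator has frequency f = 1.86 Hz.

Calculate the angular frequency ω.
ω = 2πf = 2π×1.86 = 11.69 rad/s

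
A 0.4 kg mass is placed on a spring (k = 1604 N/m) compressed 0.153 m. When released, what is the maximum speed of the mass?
½kx² = ½mv² → v = x√(k/m) = 0.153×√(1604/0.4) = 9.689 m/s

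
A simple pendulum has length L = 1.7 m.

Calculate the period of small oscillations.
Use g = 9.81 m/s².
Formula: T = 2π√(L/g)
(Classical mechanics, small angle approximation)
T = 2π√(L/g) = 2π√(1.7/9.81) = 2.616 s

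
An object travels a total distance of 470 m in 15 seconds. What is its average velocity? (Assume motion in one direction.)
v_avg = Δd / Δt = 470 / 15 = 31.33 m/s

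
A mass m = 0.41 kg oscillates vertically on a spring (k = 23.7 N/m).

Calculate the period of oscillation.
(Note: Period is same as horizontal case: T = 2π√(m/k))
T = 2π√(m/k) = 2π√(0.41/23.7) = 0.8264 s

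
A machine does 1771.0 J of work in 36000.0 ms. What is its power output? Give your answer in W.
P = W/t = 1771 J / 36 s = 49.19 W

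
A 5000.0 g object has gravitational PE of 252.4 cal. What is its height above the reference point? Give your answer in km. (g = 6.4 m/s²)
PE = mgh → h = PE/(mg) = 1056 J / (5 kg × 6.4 m/s²) = 33 m = 0.033 km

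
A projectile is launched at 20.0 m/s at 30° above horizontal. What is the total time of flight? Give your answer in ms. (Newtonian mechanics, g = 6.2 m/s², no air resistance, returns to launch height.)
T = 2v₀sin(θ)/g (with unit conversion) = 3226.0 ms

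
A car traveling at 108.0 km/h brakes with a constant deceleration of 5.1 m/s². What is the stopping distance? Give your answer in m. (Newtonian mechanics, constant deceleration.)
d = v₀² / (2a) (with unit conversion) = 88.24 m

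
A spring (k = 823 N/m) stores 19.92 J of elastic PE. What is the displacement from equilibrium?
PE = ½kx² → x = √(2PE/k) = √(2×19.92/823) = 0.22 m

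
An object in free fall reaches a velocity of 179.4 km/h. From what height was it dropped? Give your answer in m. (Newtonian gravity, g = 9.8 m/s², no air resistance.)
h = v²/(2g) (with unit conversion) = 126.7 m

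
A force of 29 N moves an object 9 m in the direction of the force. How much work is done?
W = Fd = 29×9 = 261.0 J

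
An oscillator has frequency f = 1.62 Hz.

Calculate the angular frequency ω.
ω = 2πf = 2π×1.62 = 10.18 rad/s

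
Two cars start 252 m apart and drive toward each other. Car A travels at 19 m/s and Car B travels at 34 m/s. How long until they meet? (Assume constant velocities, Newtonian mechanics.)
Combined speed: v_combined = 19 + 34 = 53 m/s
Time to meet: t = d/53 = 252/53 = 4.75 s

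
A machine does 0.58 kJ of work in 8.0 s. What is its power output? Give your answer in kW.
P = W/t = 580 J / 8 s = 72.5 W = 0.0725 kW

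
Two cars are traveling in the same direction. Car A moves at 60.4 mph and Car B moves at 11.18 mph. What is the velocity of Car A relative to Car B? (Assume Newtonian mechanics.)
v_rel = v_A - v_B = 60.4 - 11.18 = 49.22 mph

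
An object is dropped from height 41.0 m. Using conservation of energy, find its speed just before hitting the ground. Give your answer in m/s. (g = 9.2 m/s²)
mgh = ½mv² → v = √(2gh) = √(2×9.2×41) = 27.47 m/s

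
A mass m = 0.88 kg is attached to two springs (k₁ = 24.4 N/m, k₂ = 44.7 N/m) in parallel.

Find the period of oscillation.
k_eq = k₁+k₂ = 69.1 N/m
T = 2π√(m/k_eq) = 2π√(0.88/69.1) = 0.7091 s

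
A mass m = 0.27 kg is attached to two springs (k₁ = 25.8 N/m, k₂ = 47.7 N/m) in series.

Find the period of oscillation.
k_eq = k₁k₂/(k₁+k₂) = 16.74 N/m
T = 2π√(m/k_eq) = 2π√(0.27/16.74) = 0.7979 s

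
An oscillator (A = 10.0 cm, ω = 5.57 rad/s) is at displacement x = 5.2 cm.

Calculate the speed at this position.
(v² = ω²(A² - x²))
v = ω√(A² − x²) = 5.57×√(0.1² − 0.052²) = 0.4758 m/s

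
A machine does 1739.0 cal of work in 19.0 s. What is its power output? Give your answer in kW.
P = W/t = 7276 J / 19 s = 382.9 W = 0.3829 kW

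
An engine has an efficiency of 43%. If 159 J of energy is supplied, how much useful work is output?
W_out = η × W_in = 0.43 × 159 = 68.37 J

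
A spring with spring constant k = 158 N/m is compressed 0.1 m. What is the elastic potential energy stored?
PE = ½kx² = ½×158×0.1² = 0.79 J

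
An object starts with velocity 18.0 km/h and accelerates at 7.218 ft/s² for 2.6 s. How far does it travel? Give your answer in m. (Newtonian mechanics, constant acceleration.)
d = v₀t + ½at² (with unit conversion) = 20.44 m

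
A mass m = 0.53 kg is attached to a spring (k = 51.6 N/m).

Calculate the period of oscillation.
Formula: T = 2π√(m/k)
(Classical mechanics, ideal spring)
T = 2π√(m/k) = 2π√(0.53/51.6) = 0.6368 s; f = 1/T = 1.57 Hz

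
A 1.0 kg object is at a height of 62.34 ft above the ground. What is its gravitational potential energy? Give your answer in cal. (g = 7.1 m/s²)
PE = mgh = 1 kg × 7.1 m/s² × 19 m = 134.9 J = 32.24 cal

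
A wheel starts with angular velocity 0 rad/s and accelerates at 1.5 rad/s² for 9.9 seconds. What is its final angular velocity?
ω = ω₀ + αt = 0 + 1.5 × 9.9 = 14.85 rad/s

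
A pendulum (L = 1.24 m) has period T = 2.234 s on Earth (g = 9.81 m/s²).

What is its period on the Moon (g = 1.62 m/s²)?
T = 2π√(L/g), so T_moon/T_earth = √(g_earth/g_moon)
T_moon = 2π√(1.24/1.62) = 5.497 s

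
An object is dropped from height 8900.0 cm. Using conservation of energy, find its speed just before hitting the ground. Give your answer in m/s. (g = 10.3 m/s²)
mgh = ½mv² → v = √(2gh) = √(2×10.3×89) = 42.82 m/s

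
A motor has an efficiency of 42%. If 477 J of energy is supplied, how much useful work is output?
W_out = η × W_in = 0.42 × 477 = 200.34 J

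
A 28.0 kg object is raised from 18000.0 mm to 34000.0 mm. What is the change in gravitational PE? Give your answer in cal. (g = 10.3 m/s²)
ΔPE = mg(h₂ − h₁) = 28 kg × 10.3 m/s² × (34 − 18) m = 4614 J = 1103.0 cal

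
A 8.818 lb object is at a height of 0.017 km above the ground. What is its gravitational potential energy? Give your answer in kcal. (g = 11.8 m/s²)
PE = mgh = 4 kg × 11.8 m/s² × 17 m = 802.4 J = 0.1918 kcal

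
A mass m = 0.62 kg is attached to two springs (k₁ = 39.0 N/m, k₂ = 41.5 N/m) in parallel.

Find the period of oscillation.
k_eq = k₁+k₂ = 80.5 N/m
T = 2π√(m/k_eq) = 2π√(0.62/80.5) = 0.5514 s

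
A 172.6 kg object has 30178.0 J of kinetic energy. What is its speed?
KE = ½mv² → v = √(2KE/m) = √(2×30178.0/172.6) = 18.7 m/s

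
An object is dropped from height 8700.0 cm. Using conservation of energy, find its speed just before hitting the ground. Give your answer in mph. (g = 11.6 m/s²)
mgh = ½mv² → v = √(2gh) = √(2×11.6×87) = 44.93 m/s = 100.5 mph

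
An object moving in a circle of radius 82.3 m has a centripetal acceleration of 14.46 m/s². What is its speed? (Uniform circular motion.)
v = √(a_c × r) = √(14.46 × 82.3) = 34.5 m/s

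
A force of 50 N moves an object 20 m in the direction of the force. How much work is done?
W = Fd = 50×20 = 1000.0 J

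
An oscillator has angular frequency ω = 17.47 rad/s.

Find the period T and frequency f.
T = 2π/ω = 2π/17.47 = 0.3597 s; f = ω/2π = 2.78 Hz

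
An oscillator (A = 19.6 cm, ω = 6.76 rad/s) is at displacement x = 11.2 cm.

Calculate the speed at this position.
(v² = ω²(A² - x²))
v = ω√(A² − x²) = 6.76×√(0.196² − 0.112²) = 1.087 m/s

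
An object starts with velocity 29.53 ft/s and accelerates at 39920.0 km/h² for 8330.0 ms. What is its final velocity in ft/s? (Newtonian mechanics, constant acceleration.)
v = v₀ + at (with unit conversion) = 113.7 ft/s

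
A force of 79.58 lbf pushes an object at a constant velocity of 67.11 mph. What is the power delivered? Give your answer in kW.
P = Fv = 354 N × 30 m/s = 1.062e+04 W = 10.62 kW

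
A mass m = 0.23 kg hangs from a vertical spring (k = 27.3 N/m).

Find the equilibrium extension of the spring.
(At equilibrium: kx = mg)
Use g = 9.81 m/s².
x_eq = mg/k = 0.23×9.81/27.3 = 0.08265 m = 8.265 cm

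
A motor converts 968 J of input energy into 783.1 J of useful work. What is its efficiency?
η = W_out/W_in = 783.1/968 = 0.809 = 80.9%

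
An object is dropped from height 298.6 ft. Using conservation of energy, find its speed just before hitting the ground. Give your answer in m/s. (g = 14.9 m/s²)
mgh = ½mv² → v = √(2gh) = √(2×14.9×91.01) = 52.08 m/s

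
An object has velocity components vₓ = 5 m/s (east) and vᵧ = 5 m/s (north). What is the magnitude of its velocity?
|v| = √(vₓ² + vᵧ²) = √(5² + 5²) = √(50) = 7.07 m/s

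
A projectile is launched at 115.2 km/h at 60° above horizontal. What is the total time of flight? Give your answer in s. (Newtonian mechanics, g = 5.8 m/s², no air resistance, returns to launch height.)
T = 2v₀sin(θ)/g (with unit conversion) = 9.556 s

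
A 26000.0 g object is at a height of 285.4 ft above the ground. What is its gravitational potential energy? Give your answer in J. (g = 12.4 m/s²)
PE = mgh = 26 kg × 12.4 m/s² × 86.99 m = 2.805e+04 J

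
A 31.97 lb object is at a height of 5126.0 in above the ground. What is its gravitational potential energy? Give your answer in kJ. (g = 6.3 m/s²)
PE = mgh = 14.5 kg × 6.3 m/s² × 130.2 m = 1.189e+04 J = 11.89 kJ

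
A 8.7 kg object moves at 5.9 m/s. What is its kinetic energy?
KE = ½mv² = ½×8.7×5.9² = 151.4235 J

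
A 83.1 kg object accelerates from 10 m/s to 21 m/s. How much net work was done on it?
W_net = ΔKE = ½m(v₂² − v₁²) = ½×83.1×(21² − 10²) = 14168.55 J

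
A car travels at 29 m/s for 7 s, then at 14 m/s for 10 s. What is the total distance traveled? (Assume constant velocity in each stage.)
d₁ = v₁t₁ = 29 × 7 = 203 m
d₂ = v₂t₂ = 14 × 10 = 140 m
d_total = 203 + 140 = 343 m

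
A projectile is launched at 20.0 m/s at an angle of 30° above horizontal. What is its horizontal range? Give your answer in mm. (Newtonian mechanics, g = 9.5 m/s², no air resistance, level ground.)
R = v₀² sin(2θ) / g (with unit conversion) = 36460.0 mm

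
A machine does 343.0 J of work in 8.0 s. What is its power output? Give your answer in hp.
P = W/t = 343 J / 8 s = 42.88 W = 0.0575 hp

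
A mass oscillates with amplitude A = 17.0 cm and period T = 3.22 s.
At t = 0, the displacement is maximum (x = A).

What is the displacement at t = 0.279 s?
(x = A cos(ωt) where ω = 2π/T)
ω = 2π/T = 2π/3.22 = 1.951 rad/s
x = A cos(ωt) = 17.0×cos(1.951×0.279) = 14.54 cm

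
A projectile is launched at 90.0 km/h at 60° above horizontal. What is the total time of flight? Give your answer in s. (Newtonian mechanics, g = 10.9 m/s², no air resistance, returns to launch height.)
T = 2v₀sin(θ)/g (with unit conversion) = 3.973 s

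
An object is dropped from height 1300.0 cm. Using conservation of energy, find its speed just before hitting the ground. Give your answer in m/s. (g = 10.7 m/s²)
mgh = ½mv² → v = √(2gh) = √(2×10.7×13) = 16.68 m/s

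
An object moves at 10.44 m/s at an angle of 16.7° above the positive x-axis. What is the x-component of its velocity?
vₓ = v cos(θ) = 10.44 × cos(16.7°) = 10.0 m/s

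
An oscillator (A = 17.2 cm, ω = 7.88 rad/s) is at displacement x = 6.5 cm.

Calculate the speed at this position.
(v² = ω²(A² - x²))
v = ω√(A² − x²) = 7.88×√(0.172² − 0.065²) = 1.255 m/s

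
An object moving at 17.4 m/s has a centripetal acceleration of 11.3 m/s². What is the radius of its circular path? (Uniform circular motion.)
r = v²/a_c = 17.4²/11.3 = 26.79 m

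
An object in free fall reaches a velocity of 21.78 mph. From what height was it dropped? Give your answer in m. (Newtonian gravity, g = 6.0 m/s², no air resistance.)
h = v²/(2g) (with unit conversion) = 7.9 m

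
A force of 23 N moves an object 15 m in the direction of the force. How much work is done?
W = Fd = 23×15 = 345.0 J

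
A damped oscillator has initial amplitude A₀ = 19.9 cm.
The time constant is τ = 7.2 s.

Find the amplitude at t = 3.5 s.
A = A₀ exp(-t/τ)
A = A₀ exp(−t/τ) = 19.9×exp(−3.5/7.2) = 12.24 cm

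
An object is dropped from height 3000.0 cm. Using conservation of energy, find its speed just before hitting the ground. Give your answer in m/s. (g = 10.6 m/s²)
mgh = ½mv² → v = √(2gh) = √(2×10.6×30) = 25.22 m/s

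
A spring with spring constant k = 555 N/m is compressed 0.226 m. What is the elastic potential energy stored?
PE = ½kx² = ½×555×0.226² = 14.17 J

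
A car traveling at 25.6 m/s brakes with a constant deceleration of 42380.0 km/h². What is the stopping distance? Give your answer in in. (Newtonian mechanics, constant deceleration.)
d = v₀² / (2a) (with unit conversion) = 3945.0 in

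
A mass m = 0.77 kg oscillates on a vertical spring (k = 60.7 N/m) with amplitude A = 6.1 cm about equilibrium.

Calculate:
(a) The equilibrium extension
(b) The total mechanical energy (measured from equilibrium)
x_eq = mg/k = 0.77×9.81/60.7 = 0.1244 m = 12.44 cm
E = ½kA² = ½×60.7×(0.061)² = 0.1129 J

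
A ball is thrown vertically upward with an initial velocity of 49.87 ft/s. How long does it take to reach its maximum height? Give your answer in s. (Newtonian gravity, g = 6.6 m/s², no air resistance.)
t_up = v₀/g (with unit conversion) = 2.303 s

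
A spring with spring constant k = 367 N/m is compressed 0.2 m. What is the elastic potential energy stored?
PE = ½kx² = ½×367×0.2² = 7.34 J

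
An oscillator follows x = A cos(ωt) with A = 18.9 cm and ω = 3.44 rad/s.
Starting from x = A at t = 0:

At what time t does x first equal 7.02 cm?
cos(ωt) = x/A = 7.02/18.9 = 0.3714
ωt = arccos(0.3714) = 1.19 rad
t = 1.19/3.44 = 0.346 s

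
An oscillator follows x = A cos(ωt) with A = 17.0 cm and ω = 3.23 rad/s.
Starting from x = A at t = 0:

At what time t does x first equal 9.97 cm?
cos(ωt) = x/A = 9.97/17.0 = 0.5865
ωt = arccos(0.5865) = 0.9441 rad
t = 0.9441/3.23 = 0.2923 s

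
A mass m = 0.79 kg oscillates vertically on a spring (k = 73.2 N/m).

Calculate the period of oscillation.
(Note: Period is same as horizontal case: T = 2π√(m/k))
T = 2π√(m/k) = 2π√(0.79/73.2) = 0.6527 s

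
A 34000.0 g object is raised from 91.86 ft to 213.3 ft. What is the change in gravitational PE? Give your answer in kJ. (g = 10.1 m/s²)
ΔPE = mg(h₂ − h₁) = 34 kg × 10.1 m/s² × (65.01 − 28) m = 1.271e+04 J = 12.71 kJ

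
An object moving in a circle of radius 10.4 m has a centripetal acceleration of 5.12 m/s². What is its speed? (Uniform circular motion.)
v = √(a_c × r) = √(5.12 × 10.4) = 7.3 m/s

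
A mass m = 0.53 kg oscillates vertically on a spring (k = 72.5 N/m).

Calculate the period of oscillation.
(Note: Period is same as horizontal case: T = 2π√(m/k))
T = 2π√(m/k) = 2π√(0.53/72.5) = 0.5372 s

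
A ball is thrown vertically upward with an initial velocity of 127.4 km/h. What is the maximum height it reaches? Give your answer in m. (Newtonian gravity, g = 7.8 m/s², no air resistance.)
h_max = v₀²/(2g) (with unit conversion) = 80.28 m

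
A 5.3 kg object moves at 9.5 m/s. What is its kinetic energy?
KE = ½mv² = ½×5.3×9.5² = 239.1625 J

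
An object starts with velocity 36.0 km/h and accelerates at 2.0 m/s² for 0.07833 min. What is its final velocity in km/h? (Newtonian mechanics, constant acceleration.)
v = v₀ + at (with unit conversion) = 69.84 km/h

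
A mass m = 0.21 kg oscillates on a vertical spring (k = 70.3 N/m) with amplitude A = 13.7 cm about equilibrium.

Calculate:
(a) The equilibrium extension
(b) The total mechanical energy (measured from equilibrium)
x_eq = mg/k = 0.21×9.81/70.3 = 0.0293 m = 2.93 cm
E = ½kA² = ½×70.3×(0.137)² = 0.6597 J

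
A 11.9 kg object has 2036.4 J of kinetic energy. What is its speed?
KE = ½mv² → v = √(2KE/m) = √(2×2036.4/11.9) = 18.5 m/s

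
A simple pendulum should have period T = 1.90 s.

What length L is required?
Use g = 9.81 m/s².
T = 2π√(L/g) → L = g(T/2π)² = 9.81×(1.9/2π)² = 0.897 m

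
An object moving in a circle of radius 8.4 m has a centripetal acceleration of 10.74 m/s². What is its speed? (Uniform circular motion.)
v = √(a_c × r) = √(10.74 × 8.4) = 9.5 m/s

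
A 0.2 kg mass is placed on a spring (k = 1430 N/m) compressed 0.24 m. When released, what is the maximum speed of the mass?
½kx² = ½mv² → v = x√(k/m) = 0.24×√(1430/0.2) = 20.29 m/s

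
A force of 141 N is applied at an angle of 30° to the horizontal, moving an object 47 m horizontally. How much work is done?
W = Fd cosθ = 141×47×cos(30°) = 5739.2 J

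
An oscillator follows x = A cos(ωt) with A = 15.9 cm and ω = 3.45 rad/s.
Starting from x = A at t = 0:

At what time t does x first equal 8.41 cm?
cos(ωt) = x/A = 8.41/15.9 = 0.5289
ωt = arccos(0.5289) = 1.013 rad
t = 1.013/3.45 = 0.2938 s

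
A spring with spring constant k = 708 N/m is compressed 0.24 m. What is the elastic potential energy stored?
PE = ½kx² = ½×708×0.24² = 20.39 J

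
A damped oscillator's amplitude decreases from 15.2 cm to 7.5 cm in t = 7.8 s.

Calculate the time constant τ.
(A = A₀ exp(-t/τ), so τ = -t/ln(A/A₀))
A/A₀ = 7.5/15.2 = 0.4934; ln(A/A₀) = -0.7064
τ = −t/ln(A/A₀) = −7.8/-0.7064 = 11.04 s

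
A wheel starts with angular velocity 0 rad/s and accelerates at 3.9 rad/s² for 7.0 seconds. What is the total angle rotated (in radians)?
θ = ω₀t + ½αt² = 0×7.0 + ½×3.9×7.0² = 95.55 rad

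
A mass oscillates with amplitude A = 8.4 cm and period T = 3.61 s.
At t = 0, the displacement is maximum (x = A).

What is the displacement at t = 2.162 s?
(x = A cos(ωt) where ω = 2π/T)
ω = 2π/T = 2π/3.61 = 1.74 rad/s
x = A cos(ωt) = 8.4×cos(1.74×2.162) = -6.83 cm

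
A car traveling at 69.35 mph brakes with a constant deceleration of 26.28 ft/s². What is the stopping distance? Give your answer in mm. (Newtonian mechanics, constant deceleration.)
d = v₀² / (2a) (with unit conversion) = 60000.0 mm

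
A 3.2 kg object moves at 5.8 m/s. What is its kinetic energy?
KE = ½mv² = ½×3.2×5.8² = 53.824 J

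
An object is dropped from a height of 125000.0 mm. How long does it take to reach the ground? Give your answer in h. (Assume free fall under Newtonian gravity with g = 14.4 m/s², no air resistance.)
t = √(2h/g) (with unit conversion) = 0.001157 h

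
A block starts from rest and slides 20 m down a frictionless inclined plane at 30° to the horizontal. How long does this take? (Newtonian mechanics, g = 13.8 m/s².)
a = g sin(θ) = 13.8 × sin(30°) = 6.9 m/s²
t = √(2d/a) = √(2 × 20 / 6.9) = 2.41 s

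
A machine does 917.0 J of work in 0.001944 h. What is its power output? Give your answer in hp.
P = W/t = 917 J / 6.998 s = 131 W = 0.1757 hp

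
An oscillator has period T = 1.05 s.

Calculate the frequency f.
f = 1/T = 1/1.05 = 0.9524 Hz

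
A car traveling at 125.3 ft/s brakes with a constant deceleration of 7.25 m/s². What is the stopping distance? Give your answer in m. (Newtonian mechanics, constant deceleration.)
d = v₀² / (2a) (with unit conversion) = 100.6 m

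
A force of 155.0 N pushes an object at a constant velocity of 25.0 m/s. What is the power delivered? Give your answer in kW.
P = Fv = 155 N × 25 m/s = 3875 W = 3.875 kW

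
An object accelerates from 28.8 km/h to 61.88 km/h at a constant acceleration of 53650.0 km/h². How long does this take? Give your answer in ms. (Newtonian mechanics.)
t = (v - v₀)/a (with unit conversion) = 2220.0 ms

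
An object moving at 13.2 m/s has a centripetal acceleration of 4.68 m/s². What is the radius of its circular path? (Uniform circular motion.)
r = v²/a_c = 13.2²/4.68 = 37.23 m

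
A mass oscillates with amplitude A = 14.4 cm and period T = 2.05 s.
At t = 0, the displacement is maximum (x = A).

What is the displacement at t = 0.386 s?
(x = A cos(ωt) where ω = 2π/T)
ω = 2π/T = 2π/2.05 = 3.065 rad/s
x = A cos(ωt) = 14.4×cos(3.065×0.386) = 5.444 cm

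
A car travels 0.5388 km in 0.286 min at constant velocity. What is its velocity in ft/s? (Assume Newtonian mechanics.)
v = d/t (with unit conversion) = 103.0 ft/s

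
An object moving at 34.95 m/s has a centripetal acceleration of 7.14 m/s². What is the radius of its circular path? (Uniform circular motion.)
r = v²/a_c = 34.95²/7.14 = 171.08 m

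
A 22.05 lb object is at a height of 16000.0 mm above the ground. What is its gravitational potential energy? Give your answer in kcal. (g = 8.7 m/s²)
PE = mgh = 10 kg × 8.7 m/s² × 16 m = 1392 J = 0.3328 kcal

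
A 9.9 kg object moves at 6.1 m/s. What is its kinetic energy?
KE = ½mv² = ½×9.9×6.1² = 184.1895 J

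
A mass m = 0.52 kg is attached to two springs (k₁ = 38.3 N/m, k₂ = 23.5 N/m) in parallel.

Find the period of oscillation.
k_eq = k₁+k₂ = 61.8 N/m
T = 2π√(m/k_eq) = 2π√(0.52/61.8) = 0.5764 s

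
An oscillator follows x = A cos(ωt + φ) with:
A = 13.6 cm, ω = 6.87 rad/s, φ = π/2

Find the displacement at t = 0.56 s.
x = A cos(ωt + φ) = 13.6×cos(6.87×0.56 + π/2) = 8.82 cm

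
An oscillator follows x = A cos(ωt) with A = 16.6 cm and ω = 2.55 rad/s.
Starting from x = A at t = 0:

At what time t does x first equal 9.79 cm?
cos(ωt) = x/A = 9.79/16.6 = 0.5898
ωt = arccos(0.5898) = 0.94 rad
t = 0.94/2.55 = 0.3686 s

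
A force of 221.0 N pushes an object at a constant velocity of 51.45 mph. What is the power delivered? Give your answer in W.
P = Fv = 221 N × 23 m/s = 5083 W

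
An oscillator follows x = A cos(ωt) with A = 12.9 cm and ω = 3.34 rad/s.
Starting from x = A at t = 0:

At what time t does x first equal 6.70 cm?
cos(ωt) = x/A = 6.7/12.9 = 0.5194
ωt = arccos(0.5194) = 1.025 rad
t = 1.025/3.34 = 0.3068 s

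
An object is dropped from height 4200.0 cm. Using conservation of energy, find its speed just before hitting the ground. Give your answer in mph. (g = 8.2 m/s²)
mgh = ½mv² → v = √(2gh) = √(2×8.2×42) = 26.24 m/s = 58.71 mph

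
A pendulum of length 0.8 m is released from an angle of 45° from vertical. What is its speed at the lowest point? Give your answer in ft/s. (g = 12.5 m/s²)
h = L(1 − cosθ) = 0.8×(1 − cos45°) = 0.2343 m
v = √(2gh) = √(2×12.5×0.2343) = 2.42 m/s = 7.941 ft/s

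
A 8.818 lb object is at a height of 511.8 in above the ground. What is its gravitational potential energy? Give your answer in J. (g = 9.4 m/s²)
PE = mgh = 4 kg × 9.4 m/s² × 13 m = 488.8 J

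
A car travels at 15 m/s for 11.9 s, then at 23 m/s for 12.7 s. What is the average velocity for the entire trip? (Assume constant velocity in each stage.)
d₁ = v₁t₁ = 15 × 11.9 = 178.5 m
d₂ = v₂t₂ = 23 × 12.7 = 292.1 m
d_total = 470.6 m, t_total = 24.6 s
v_avg = d_total/t_total = 470.6/24.6 = 19.13 m/s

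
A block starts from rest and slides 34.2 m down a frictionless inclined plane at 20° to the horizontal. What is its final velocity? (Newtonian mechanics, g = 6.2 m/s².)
a = g sin(θ) = 6.2 × sin(20°) = 2.12 m/s²
v = √(2ad) = √(2 × 2.12 × 34.2) = 12.04 m/s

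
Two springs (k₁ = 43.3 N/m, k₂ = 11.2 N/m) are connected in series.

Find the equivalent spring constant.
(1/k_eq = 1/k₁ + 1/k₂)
1/k_eq = 1/43.3 + 1/11.2 = 0.11238; k_eq = 8.898 N/m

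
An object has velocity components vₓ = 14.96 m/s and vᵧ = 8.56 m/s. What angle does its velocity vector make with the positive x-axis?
θ = arctan(vᵧ/vₓ) = arctan(8.56/14.96) = 29.78°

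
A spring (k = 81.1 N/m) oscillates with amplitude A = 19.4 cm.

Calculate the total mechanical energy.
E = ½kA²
E = ½kA² = ½×81.1×(0.194)² = 1.526 J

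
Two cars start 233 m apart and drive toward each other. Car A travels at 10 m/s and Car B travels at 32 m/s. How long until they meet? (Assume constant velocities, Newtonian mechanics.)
Combined speed: v_combined = 10 + 32 = 42 m/s
Time to meet: t = d/42 = 233/42 = 5.55 s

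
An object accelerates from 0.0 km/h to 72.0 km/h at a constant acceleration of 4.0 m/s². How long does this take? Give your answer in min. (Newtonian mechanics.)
t = (v - v₀)/a (with unit conversion) = 0.08333 min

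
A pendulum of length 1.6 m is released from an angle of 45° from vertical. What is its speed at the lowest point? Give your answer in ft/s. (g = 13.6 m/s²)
h = L(1 − cosθ) = 1.6×(1 − cos45°) = 0.4686 m
v = √(2gh) = √(2×13.6×0.4686) = 3.57 m/s = 11.71 ft/s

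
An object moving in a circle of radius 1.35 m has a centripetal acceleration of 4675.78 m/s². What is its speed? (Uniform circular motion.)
v = √(a_c × r) = √(4675.78 × 1.35) = 79.45 m/s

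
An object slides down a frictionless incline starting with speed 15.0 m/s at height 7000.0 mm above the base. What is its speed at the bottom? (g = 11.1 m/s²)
½mv₀² + mgh = ½mv² → v = √(v₀² + 2gh) = √(15² + 2×11.1×7) = 19.5 m/s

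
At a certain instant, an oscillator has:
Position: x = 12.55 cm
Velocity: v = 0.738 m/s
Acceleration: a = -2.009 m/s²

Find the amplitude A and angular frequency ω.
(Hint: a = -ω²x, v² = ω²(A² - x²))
a = −ω²x → ω = √(|a|/x) = √(2.009/0.1255) = 4.001 rad/s
v² = ω²(A² − x²) → A = √(x² + v²/ω²) = √(0.1255² + 0.738²/4.001²) = 0.2231 m = 22.31 cm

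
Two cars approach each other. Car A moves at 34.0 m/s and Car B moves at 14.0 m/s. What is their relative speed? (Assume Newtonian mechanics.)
v_rel = v_A + v_B = 34.0 + 14.0 = 48.0 m/s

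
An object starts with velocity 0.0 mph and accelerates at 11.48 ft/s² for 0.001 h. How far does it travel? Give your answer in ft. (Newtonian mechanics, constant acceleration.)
d = v₀t + ½at² (with unit conversion) = 74.39 ft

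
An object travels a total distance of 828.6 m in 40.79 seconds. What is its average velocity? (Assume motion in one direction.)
v_avg = Δd / Δt = 828.6 / 40.79 = 20.31 m/s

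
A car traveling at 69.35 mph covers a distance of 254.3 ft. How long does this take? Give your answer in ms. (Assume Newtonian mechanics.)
t = d/v (with unit conversion) = 2500.0 ms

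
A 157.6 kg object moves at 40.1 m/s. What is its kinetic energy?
KE = ½mv² = ½×157.6×40.1² = 126711.2 J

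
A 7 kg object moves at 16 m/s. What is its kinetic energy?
KE = ½mv² = ½×7×16² = 896.0 J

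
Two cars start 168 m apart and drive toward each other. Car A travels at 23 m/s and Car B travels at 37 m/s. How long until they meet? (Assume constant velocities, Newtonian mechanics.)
Combined speed: v_combined = 23 + 37 = 60 m/s
Time to meet: t = d/60 = 168/60 = 2.8 s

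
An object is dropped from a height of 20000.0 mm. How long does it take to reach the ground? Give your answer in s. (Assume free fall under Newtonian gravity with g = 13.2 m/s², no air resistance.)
t = √(2h/g) (with unit conversion) = 1.741 s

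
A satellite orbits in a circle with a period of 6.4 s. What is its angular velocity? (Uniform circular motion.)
ω = 2π/T = 2π/6.4 = 0.9817 rad/s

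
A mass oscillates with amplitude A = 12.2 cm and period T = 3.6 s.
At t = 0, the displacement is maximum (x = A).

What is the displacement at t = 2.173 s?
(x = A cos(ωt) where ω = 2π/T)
ω = 2π/T = 2π/3.6 = 1.745 rad/s
x = A cos(ωt) = 12.2×cos(1.745×2.173) = -9.705 cm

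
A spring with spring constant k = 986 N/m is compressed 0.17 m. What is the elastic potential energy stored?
PE = ½kx² = ½×986×0.17² = 14.25 J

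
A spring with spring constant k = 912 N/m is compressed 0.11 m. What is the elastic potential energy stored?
PE = ½kx² = ½×912×0.11² = 5.518 J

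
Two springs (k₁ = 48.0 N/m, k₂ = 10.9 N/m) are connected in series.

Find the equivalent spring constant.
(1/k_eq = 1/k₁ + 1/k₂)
1/k_eq = 1/48.0 + 1/10.9 = 0.11258; k_eq = 8.883 N/m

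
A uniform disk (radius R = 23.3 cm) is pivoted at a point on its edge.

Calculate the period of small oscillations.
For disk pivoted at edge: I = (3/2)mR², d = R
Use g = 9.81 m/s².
I/m = (3/2)R² = 0.08143 m²; d = R = 0.233 m
T = 2π√((3/2)R²/(gR)) = 2π√(3R/(2g)) = 1.186 s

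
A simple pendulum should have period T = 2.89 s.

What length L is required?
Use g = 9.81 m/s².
T = 2π√(L/g) → L = g(T/2π)² = 9.81×(2.89/2π)² = 2.075 m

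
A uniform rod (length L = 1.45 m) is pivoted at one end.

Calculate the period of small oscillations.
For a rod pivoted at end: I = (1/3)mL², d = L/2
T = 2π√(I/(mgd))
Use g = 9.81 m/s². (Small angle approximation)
I/m = (1/3)L² = 0.7008 m²; d = L/2 = 0.725 m
T = 2π√(I/(mgd)) = 2π√(0.7008/(9.81×0.725)) = 1.972 s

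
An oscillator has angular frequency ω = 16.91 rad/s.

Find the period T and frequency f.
T = 2π/ω = 2π/16.91 = 0.3716 s; f = ω/2π = 2.691 Hz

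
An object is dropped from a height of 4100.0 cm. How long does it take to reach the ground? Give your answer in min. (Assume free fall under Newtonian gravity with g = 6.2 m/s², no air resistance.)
t = √(2h/g) (with unit conversion) = 0.06061 min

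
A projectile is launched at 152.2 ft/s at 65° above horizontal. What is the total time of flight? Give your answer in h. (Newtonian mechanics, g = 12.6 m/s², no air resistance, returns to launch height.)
T = 2v₀sin(θ)/g (with unit conversion) = 0.001854 h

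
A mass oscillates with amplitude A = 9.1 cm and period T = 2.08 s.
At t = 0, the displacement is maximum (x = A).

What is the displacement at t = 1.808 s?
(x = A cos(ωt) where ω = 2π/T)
ω = 2π/T = 2π/2.08 = 3.021 rad/s
x = A cos(ωt) = 9.1×cos(3.021×1.808) = 6.197 cm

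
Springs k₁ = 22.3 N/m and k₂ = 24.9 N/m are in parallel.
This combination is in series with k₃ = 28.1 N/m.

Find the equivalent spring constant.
k₁₂ = k₁ + k₂ = 47.2 N/m (parallel)
1/k_eq = 1/k₁₂ + 1/k₃ → k_eq = 17.61 N/m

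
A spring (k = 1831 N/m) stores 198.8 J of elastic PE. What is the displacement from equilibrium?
PE = ½kx² → x = √(2PE/k) = √(2×198.8/1831) = 0.466 m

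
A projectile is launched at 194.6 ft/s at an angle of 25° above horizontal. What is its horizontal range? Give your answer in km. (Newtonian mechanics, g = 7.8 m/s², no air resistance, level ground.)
R = v₀² sin(2θ) / g (with unit conversion) = 0.3455 km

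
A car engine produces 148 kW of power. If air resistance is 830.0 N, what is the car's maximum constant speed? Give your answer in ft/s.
P = Fv → v = P/F = 148000 W / 830 N = 178.3 m/s = 585.0 ft/s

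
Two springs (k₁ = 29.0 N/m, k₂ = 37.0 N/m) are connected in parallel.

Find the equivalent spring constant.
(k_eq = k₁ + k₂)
k_eq = k₁ + k₂ = 29.0 + 37.0 = 66 N/m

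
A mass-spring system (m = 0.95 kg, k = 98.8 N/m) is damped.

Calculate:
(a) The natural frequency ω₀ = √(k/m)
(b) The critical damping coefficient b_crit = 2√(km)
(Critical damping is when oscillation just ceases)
ω₀ = √(k/m) = √(98.8/0.95) = 10.2 rad/s
b_crit = 2√(km) = 2√(98.8×0.95) = 19.38 kg/s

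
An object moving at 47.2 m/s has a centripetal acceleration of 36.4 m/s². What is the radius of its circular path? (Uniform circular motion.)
r = v²/a_c = 47.2²/36.4 = 61.2 m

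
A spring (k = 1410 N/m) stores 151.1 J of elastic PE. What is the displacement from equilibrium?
PE = ½kx² → x = √(2PE/k) = √(2×151.1/1410) = 0.463 m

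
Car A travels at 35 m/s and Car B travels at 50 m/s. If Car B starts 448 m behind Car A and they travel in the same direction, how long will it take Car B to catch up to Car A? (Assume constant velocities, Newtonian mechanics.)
Relative speed: v_rel = 50 - 35 = 15 m/s
Time to catch: t = d₀/v_rel = 448/15 = 29.87 s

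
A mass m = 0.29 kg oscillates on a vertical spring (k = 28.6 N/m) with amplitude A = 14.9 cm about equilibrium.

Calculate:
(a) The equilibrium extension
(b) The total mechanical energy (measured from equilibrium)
x_eq = mg/k = 0.29×9.81/28.6 = 0.09947 m = 9.947 cm
E = ½kA² = ½×28.6×(0.149)² = 0.3175 J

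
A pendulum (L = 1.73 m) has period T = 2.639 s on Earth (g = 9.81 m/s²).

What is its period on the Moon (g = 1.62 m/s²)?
T = 2π√(L/g), so T_moon/T_earth = √(g_earth/g_moon)
T_moon = 2π√(1.73/1.62) = 6.493 s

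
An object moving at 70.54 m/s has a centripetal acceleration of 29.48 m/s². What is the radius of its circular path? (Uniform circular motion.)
r = v²/a_c = 70.54²/29.48 = 168.79 m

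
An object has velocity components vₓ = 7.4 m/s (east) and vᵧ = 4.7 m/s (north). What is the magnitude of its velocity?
|v| = √(vₓ² + vᵧ²) = √(7.4² + 4.7²) = √(76.85) = 8.77 m/s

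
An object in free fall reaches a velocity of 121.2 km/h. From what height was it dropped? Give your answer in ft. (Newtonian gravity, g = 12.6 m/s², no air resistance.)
h = v²/(2g) (with unit conversion) = 147.6 ft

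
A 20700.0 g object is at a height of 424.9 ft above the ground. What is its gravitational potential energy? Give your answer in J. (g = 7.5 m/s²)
PE = mgh = 20.7 kg × 7.5 m/s² × 129.5 m = 2.011e+04 J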